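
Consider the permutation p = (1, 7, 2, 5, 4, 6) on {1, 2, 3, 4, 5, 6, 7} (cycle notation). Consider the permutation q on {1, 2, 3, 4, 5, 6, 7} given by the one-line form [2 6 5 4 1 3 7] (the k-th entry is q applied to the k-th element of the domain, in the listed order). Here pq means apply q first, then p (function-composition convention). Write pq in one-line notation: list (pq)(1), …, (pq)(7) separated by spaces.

(pq)(x) = p(q(x)). Computing each image: p(q(1)) = p(2) = 5, p(q(2)) = p(6) = 1, p(q(3)) = p(5) = 4, p(q(4)) = p(4) = 6, p(q(5)) = p(1) = 7, p(q(6)) = p(3) = 3, p(q(7)) = p(7) = 2.
Hence pq = [5 1 4 6 7 3 2].

5 1 4 6 7 3 2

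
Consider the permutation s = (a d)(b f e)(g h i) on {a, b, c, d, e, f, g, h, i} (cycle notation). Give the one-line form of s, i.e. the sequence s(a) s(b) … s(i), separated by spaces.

d f c a b e h i g

Image by image: a↦d, b↦f, c↦c, d↦a, e↦b, f↦e, g↦h, h↦i, i↦g.
Listing these in domain order gives d f c a b e h i g.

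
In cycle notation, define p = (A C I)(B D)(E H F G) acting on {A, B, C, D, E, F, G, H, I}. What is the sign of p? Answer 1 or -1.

The cycle lengths are 4, 3, 2.
A cycle of length ℓ contributes ℓ−1 transpositions, so p is a product of 3 + 2 + 1 = 6 transpositions — even.

1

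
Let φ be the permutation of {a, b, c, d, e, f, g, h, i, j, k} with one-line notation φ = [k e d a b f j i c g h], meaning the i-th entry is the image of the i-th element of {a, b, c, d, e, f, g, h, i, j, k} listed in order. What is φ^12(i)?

i

Tracing i → c → … returns to i after 6 steps, so i lies in a 6-cycle (a k h i c d).
On a 6-cycle, φ^6 is the identity, so φ^12 = φ^0 there (12 ≡ 0 mod 6).
So φ^12(i) = i.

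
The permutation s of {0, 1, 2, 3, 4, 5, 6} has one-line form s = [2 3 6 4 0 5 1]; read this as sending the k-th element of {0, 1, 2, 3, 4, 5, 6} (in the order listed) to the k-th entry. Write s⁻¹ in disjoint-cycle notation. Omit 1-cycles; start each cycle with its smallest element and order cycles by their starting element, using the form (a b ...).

(0 4 3 1 6 2)

The cycle decomposition of s is (0 2 6 1 3 4).
The inverse reverses every cycle; in canonical form, s⁻¹ = (0 4 3 1 6 2).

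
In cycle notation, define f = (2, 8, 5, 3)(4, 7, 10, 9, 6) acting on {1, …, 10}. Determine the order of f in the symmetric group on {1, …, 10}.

The disjoint cycles have lengths 5, 4, 1.
The order of f is the least common multiple of its cycle lengths: lcm(5, 4) = 20.

20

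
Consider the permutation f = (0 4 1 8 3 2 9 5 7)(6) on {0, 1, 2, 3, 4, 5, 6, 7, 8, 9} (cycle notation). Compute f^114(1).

1 lies in the 9-cycle (0 4 1 8 3 2 9 5 7).
Since the cycle has length 9, f^114 acts on it the same as f^6 (114 mod 9 = 6).
Stepping 6 places around the cycle: 1 → 8 → 3 → 2 → 9 → 5 → 7.

7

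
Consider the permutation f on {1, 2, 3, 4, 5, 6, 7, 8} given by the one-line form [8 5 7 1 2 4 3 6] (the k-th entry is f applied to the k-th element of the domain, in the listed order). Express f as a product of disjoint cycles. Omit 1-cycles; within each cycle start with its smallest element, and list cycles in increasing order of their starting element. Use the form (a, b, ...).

(1, 8, 6, 4)(2, 5)(3, 7)

Start at 1 and follow images: 1 → 8 → 6 → 4 → 1, giving the cycle (1, 8, 6, 4).
Repeating from the next unused element and collecting all non-trivial cycles gives (1, 8, 6, 4)(2, 5)(3, 7).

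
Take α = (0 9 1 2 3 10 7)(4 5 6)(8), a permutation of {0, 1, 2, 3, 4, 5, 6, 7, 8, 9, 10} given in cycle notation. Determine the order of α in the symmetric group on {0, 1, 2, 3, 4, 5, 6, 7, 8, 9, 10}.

The disjoint cycles have lengths 7, 3, 1.
The order is lcm(7, 3) = 21.

21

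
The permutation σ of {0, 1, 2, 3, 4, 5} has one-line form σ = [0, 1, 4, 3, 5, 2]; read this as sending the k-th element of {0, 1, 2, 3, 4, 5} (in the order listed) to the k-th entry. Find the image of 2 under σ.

4

2 is element number 3 of the domain, and entry number 3 of the one-line form is 4, so σ(2) = 4.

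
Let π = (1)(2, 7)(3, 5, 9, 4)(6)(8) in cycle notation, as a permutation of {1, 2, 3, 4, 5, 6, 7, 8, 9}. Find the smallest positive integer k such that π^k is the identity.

4

The cycle type of π is (4, 2, 1, 1, 1).
Since disjoint cycles commute, ord(π) = lcm(4, 2) = 4.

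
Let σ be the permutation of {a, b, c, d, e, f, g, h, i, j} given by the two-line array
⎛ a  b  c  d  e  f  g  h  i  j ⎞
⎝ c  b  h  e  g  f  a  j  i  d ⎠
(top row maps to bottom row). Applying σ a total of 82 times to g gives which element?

d

Tracing g → a → … returns to g after 7 steps, so g lies in a 7-cycle (a c h j d e g).
Since the cycle has length 7, σ^82 acts on it the same as σ^5 (82 mod 7 = 5).
Stepping 5 places around the cycle: g → a → c → h → j → d.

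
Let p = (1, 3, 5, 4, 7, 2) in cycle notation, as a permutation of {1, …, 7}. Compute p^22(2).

2 lies in the 6-cycle (1, 3, 5, 4, 7, 2).
On a 6-cycle, p^6 is the identity, so p^22 = p^4 there (22 ≡ 4 mod 6).
Advancing 4 steps from 2: 2 → 1 → 3 → 5 → 4.

4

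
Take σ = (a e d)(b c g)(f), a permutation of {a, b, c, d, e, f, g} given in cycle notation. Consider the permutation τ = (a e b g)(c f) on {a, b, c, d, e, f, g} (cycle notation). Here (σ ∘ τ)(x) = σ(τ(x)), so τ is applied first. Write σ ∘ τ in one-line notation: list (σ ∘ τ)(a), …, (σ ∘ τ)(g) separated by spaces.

Chase each element through τ then σ: a → e → d; b → g → b; c → f → f; d → d → a; e → b → c; f → c → g; g → a → e.
Collecting the images, σ ∘ τ = [d b f a c g e].

d b f a c g e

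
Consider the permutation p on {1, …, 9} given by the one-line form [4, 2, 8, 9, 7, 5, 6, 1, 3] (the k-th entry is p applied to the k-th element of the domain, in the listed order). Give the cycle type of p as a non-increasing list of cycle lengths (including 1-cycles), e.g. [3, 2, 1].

The disjoint cycles are (1, 4, 9, 3, 8)(2)(5, 7, 6), with lengths 5, 3, 1 in non-increasing order.

[5, 3, 1]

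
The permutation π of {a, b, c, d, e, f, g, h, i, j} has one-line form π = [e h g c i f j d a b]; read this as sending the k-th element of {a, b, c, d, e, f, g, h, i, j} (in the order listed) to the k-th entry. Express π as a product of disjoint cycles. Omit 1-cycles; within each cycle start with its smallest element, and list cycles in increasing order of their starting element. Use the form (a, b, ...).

(a, e, i)(b, h, d, c, g, j)

Start at a and follow images: a → e → i → a, giving the cycle (a, e, i).
Repeating from the next unused element and collecting all non-trivial cycles gives (a, e, i)(b, h, d, c, g, j).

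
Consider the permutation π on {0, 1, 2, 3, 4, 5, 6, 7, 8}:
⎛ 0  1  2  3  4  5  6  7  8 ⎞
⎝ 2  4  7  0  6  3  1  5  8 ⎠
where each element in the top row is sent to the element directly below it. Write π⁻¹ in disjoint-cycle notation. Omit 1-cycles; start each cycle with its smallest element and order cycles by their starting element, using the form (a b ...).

(0 3 5 7 2)(1 6 4)

First write π in disjoint cycles: (0 2 7 5 3)(1 4 6).
The inverse reverses every cycle; in canonical form, π⁻¹ = (0 3 5 7 2)(1 6 4).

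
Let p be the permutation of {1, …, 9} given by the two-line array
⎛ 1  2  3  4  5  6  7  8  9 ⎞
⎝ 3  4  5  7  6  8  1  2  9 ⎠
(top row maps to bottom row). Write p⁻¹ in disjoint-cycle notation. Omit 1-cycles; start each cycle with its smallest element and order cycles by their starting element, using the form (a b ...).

The cycle decomposition of p is (1 3 5 6 8 2 4 7).
Reversing each cycle (and rotating so the smallest element leads) gives p⁻¹ = (1 7 4 2 8 6 5 3).

(1 7 4 2 8 6 5 3)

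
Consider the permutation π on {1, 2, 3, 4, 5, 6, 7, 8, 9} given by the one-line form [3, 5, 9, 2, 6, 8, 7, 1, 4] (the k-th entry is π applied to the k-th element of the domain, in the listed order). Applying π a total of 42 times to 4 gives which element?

5

Tracing 4 → 2 → … returns to 4 after 8 steps, so 4 lies in an 8-cycle (1 3 9 4 2 5 6 8).
On an 8-cycle, π^8 is the identity, so π^42 = π^2 there (42 ≡ 2 mod 8).
Stepping 2 places around the cycle: 4 → 2 → 5.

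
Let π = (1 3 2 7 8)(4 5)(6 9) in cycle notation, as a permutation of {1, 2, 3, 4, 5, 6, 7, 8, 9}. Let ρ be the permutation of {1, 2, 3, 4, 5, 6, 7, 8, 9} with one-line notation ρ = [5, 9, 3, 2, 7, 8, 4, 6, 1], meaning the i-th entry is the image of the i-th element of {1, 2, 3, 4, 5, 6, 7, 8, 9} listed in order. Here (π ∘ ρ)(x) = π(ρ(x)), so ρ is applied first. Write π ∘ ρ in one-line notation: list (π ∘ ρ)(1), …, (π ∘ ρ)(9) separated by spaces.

(π ∘ ρ)(x) = π(ρ(x)). Computing each image: π(ρ(1)) = π(5) = 4, π(ρ(2)) = π(9) = 6, π(ρ(3)) = π(3) = 2, π(ρ(4)) = π(2) = 7, π(ρ(5)) = π(7) = 8, π(ρ(6)) = π(8) = 1, π(ρ(7)) = π(4) = 5, π(ρ(8)) = π(6) = 9, π(ρ(9)) = π(1) = 3.
Hence π ∘ ρ = [4 6 2 7 8 1 5 9 3].

4 6 2 7 8 1 5 9 3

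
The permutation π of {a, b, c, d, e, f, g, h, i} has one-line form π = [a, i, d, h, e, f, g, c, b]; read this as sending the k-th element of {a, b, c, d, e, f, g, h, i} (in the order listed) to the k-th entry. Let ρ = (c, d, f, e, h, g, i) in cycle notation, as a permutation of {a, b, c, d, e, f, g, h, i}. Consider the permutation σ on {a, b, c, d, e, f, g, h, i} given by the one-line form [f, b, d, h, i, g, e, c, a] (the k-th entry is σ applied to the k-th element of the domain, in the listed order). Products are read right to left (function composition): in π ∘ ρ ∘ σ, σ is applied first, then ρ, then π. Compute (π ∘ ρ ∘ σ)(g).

(π ∘ ρ ∘ σ)(g) = π(ρ(σ(g))). σ(g) = e, then ρ(e) = h, then π(h) = c, so the result is c.

c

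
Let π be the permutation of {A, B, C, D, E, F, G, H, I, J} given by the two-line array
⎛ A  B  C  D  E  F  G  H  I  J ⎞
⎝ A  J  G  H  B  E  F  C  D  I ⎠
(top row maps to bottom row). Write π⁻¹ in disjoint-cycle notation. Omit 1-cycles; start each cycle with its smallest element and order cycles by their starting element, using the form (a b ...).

(B E F G C H D I J)

The cycle decomposition of π is (B J I D H C G F E).
The inverse reverses every cycle; in canonical form, π⁻¹ = (B E F G C H D I J).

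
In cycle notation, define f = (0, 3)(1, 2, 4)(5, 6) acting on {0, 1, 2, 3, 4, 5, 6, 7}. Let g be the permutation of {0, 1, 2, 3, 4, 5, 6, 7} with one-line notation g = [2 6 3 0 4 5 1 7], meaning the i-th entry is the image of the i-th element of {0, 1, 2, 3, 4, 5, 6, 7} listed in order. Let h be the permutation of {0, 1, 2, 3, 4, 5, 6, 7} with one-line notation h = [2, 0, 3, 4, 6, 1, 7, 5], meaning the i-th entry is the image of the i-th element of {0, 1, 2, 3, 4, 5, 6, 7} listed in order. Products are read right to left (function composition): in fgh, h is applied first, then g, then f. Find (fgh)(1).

4

Apply the permutations in order: h(1) = 0, then g(0) = 2, then f(2) = 4. So (fgh)(1) = 4.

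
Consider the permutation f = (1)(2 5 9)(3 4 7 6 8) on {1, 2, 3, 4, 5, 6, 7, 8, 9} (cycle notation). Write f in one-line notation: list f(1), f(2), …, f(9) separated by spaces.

1 5 4 7 9 8 6 3 2

Image by image: 1↦1, 2↦5, 3↦4, 4↦7, 5↦9, 6↦8, 7↦6, 8↦3, 9↦2.
So the one-line form is 1 5 4 7 9 8 6 3 2.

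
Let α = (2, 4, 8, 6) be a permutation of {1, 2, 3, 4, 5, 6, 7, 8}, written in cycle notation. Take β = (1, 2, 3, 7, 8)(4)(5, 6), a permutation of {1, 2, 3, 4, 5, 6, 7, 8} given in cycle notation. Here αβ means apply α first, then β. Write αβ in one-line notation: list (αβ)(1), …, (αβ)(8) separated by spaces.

Chase each element through α then β: 1 → 1 → 2; 2 → 4 → 4; 3 → 3 → 7; 4 → 8 → 1; 5 → 5 → 6; 6 → 2 → 3; 7 → 7 → 8; 8 → 6 → 5.
So αβ in one-line form is 2 4 7 1 6 3 8 5.

2 4 7 1 6 3 8 5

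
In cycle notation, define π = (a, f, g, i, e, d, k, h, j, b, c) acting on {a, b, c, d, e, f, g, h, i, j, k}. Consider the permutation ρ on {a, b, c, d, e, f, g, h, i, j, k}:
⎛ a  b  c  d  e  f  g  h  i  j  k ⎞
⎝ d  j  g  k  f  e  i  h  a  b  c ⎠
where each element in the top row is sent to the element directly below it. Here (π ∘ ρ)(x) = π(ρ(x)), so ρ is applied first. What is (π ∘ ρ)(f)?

d

ρ(f) = e, then π(e) = d; composing gives (π ∘ ρ)(f) = d.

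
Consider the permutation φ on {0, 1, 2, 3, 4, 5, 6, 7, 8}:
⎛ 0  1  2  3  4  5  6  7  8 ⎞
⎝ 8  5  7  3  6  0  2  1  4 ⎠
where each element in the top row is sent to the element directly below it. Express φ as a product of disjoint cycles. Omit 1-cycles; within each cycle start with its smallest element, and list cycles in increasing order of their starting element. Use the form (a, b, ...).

Start at 0 and follow images: 0 → 8 → 4 → 6 → 2 → 7 → 1 → 5 → 0, giving the cycle (0, 8, 4, 6, 2, 7, 1, 5).
Repeating from the next unused element and collecting all non-trivial cycles gives (0, 8, 4, 6, 2, 7, 1, 5).

(0, 8, 4, 6, 2, 7, 1, 5)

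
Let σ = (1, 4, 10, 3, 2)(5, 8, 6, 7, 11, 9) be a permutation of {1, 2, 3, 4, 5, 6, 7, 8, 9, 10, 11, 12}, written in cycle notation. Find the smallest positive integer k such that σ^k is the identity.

The cycle type of σ is (6, 5, 1).
The order of σ is the least common multiple of its cycle lengths: lcm(6, 5) = 30.

30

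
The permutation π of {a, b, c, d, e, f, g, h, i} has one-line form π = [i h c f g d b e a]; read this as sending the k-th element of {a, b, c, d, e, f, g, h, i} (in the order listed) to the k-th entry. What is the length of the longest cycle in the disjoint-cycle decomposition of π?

Decomposing into disjoint cycles gives (a i)(b h e g)(d f); the longest has length 4.

4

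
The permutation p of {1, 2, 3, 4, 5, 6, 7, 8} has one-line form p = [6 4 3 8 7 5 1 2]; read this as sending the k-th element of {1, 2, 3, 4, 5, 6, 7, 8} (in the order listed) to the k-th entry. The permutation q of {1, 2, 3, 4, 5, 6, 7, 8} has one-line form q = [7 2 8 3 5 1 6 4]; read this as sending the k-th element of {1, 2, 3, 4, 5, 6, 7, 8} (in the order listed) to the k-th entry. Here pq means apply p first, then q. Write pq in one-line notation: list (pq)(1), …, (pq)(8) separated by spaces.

1 3 8 4 6 5 7 2

(pq)(x) = q(p(x)). Computing each image: q(p(1)) = q(6) = 1, q(p(2)) = q(4) = 3, q(p(3)) = q(3) = 8, q(p(4)) = q(8) = 4, q(p(5)) = q(7) = 6, q(p(6)) = q(5) = 5, q(p(7)) = q(1) = 7, q(p(8)) = q(2) = 2.
Hence pq = [1 3 8 4 6 5 7 2].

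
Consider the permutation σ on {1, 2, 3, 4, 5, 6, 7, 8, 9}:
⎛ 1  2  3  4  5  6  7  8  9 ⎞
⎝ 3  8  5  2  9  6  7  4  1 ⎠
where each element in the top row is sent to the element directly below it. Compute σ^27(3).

Tracing 3 → 5 → … returns to 3 after 4 steps, so 3 lies in a 4-cycle (1 3 5 9).
Powers repeat with period 4 on this cycle, and 27 mod 4 = 3, so σ^27(3) = σ^3(3).
Advancing 3 steps from 3: 3 → 5 → 9 → 1.

1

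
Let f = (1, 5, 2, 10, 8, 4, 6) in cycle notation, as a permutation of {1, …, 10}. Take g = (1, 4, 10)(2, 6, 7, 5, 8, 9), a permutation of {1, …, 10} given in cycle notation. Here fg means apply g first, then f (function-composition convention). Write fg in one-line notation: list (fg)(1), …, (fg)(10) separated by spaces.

(fg)(x) = f(g(x)). Computing each image: f(g(1)) = f(4) = 6, f(g(2)) = f(6) = 1, f(g(3)) = f(3) = 3, f(g(4)) = f(10) = 8, f(g(5)) = f(8) = 4, f(g(6)) = f(7) = 7, f(g(7)) = f(5) = 2, f(g(8)) = f(9) = 9, f(g(9)) = f(2) = 10, f(g(10)) = f(1) = 5.
Hence fg = [6 1 3 8 4 7 2 9 10 5].

6 1 3 8 4 7 2 9 10 5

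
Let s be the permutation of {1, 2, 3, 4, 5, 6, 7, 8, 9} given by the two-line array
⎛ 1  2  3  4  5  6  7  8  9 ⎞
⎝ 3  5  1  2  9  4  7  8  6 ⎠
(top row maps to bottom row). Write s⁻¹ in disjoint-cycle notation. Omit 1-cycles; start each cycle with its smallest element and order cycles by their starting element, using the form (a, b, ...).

First write s in disjoint cycles: (1, 3)(2, 5, 9, 6, 4).
The inverse reverses every cycle; in canonical form, s⁻¹ = (1, 3)(2, 4, 6, 9, 5).

(1, 3)(2, 4, 6, 9, 5)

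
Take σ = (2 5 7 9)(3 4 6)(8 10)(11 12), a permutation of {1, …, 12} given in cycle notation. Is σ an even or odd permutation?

The cycle lengths are 4, 3, 2, 2, 1.
A cycle is odd iff its length is even; σ has 3 even-length cycles, so sgn(σ) = (−1)^3 and σ is odd.

odd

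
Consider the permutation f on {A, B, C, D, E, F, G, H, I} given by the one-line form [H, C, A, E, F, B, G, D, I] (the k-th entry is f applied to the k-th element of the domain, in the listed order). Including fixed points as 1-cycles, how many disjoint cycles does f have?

The cycle decomposition is (A H D E F B C)(G)(I), which has 3 cycles (counting 1-cycles).

3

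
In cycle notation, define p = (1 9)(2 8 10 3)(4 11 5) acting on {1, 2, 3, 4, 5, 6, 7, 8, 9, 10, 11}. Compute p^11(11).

11 lies in the 3-cycle (4 11 5).
Since the cycle has length 3, p^11 acts on it the same as p^2 (11 mod 3 = 2).
Advancing 2 steps from 11: 11 → 5 → 4.

4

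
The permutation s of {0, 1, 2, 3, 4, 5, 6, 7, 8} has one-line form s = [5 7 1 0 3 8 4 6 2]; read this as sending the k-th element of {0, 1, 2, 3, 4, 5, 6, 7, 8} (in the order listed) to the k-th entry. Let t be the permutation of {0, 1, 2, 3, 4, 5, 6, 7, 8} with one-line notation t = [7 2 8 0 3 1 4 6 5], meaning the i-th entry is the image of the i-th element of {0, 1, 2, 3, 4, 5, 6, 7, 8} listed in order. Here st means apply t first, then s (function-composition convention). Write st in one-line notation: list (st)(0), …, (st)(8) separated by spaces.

6 1 2 5 0 7 3 4 8

(st)(x) = s(t(x)). Computing each image: s(t(0)) = s(7) = 6, s(t(1)) = s(2) = 1, s(t(2)) = s(8) = 2, s(t(3)) = s(0) = 5, s(t(4)) = s(3) = 0, s(t(5)) = s(1) = 7, s(t(6)) = s(4) = 3, s(t(7)) = s(6) = 4, s(t(8)) = s(5) = 8.
Hence st = [6 1 2 5 0 7 3 4 8].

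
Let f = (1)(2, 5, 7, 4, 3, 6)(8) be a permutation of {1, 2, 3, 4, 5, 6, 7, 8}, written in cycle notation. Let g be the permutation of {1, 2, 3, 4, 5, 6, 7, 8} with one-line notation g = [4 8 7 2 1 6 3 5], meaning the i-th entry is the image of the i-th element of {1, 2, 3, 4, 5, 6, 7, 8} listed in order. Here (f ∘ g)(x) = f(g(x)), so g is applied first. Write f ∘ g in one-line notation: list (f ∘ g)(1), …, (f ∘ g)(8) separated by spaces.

(f ∘ g)(x) = f(g(x)). Computing each image: f(g(1)) = f(4) = 3, f(g(2)) = f(8) = 8, f(g(3)) = f(7) = 4, f(g(4)) = f(2) = 5, f(g(5)) = f(1) = 1, f(g(6)) = f(6) = 2, f(g(7)) = f(3) = 6, f(g(8)) = f(5) = 7.
Hence f ∘ g = [3 8 4 5 1 2 6 7].

3 8 4 5 1 2 6 7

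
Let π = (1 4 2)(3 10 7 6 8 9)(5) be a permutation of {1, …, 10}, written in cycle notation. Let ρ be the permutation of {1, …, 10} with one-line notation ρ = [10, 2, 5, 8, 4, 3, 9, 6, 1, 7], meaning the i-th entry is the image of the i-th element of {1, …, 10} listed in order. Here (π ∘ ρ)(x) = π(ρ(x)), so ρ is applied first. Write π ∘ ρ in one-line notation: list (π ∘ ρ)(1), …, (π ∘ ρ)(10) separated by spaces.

7 1 5 9 2 10 3 8 4 6

(π ∘ ρ)(x) = π(ρ(x)). Computing each image: π(ρ(1)) = π(10) = 7, π(ρ(2)) = π(2) = 1, π(ρ(3)) = π(5) = 5, π(ρ(4)) = π(8) = 9, π(ρ(5)) = π(4) = 2, π(ρ(6)) = π(3) = 10, π(ρ(7)) = π(9) = 3, π(ρ(8)) = π(6) = 8, π(ρ(9)) = π(1) = 4, π(ρ(10)) = π(7) = 6.
Hence π ∘ ρ = [7 1 5 9 2 10 3 8 4 6].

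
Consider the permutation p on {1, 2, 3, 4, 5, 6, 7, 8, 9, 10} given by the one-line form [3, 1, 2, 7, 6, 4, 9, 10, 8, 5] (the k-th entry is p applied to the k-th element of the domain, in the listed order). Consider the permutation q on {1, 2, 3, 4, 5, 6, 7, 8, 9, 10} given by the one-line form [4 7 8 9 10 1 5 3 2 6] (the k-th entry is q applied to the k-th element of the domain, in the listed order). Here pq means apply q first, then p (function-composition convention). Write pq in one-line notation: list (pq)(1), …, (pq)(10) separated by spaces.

(pq)(x) = p(q(x)). Computing each image: p(q(1)) = p(4) = 7, p(q(2)) = p(7) = 9, p(q(3)) = p(8) = 10, p(q(4)) = p(9) = 8, p(q(5)) = p(10) = 5, p(q(6)) = p(1) = 3, p(q(7)) = p(5) = 6, p(q(8)) = p(3) = 2, p(q(9)) = p(2) = 1, p(q(10)) = p(6) = 4.
Hence pq = [7 9 10 8 5 3 6 2 1 4].

7 9 10 8 5 3 6 2 1 4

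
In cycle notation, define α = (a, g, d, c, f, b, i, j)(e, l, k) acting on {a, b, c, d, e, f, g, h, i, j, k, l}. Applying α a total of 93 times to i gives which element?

i lies in the 8-cycle (a, g, d, c, f, b, i, j).
Powers repeat with period 8 on this cycle, and 93 mod 8 = 5, so α^93(i) = α^5(i).
Advancing 5 steps from i: i → j → a → g → d → c.

c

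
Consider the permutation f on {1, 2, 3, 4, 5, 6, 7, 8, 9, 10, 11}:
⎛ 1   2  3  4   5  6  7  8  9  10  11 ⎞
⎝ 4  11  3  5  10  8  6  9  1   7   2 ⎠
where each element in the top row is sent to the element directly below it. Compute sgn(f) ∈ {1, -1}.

1

In disjoint-cycle form the cycle lengths are 8, 2, 1.
A cycle of length ℓ contributes ℓ−1 transpositions, so f is a product of 7 + 1 = 8 transpositions — even.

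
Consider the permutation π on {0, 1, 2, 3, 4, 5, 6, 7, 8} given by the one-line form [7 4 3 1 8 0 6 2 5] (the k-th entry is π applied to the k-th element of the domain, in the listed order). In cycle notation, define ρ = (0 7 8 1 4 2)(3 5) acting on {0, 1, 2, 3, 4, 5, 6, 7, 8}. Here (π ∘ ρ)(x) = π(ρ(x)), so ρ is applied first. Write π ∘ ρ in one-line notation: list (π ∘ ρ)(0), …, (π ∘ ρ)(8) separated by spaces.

2 8 7 0 3 1 6 5 4

(π ∘ ρ)(x) = π(ρ(x)). Computing each image: π(ρ(0)) = π(7) = 2, π(ρ(1)) = π(4) = 8, π(ρ(2)) = π(0) = 7, π(ρ(3)) = π(5) = 0, π(ρ(4)) = π(2) = 3, π(ρ(5)) = π(3) = 1, π(ρ(6)) = π(6) = 6, π(ρ(7)) = π(8) = 5, π(ρ(8)) = π(1) = 4.
Hence π ∘ ρ = [2 8 7 0 3 1 6 5 4].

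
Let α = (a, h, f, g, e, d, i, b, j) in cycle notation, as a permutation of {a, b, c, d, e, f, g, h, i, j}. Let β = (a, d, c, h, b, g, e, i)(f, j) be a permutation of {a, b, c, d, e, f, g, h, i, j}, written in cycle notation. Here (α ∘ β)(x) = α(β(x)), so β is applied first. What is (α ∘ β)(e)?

β(e) = i, then α(i) = b; composing gives (α ∘ β)(e) = b.

b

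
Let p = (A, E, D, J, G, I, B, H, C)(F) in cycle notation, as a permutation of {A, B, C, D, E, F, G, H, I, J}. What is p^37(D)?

D lies in the 9-cycle (A, E, D, J, G, I, B, H, C).
Since the cycle has length 9, p^37 acts on it the same as p^1 (37 mod 9 = 1).
Stepping 1 place around the cycle: D → J.

J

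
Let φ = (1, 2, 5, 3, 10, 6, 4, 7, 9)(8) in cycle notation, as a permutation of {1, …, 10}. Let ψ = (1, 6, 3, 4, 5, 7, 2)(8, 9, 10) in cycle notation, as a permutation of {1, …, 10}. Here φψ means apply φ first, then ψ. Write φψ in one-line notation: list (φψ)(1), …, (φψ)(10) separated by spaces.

For each element, apply φ then ψ: 1 → 2 → 1; 2 → 5 → 7; 3 → 10 → 8; 4 → 7 → 2; 5 → 3 → 4; 6 → 4 → 5; 7 → 9 → 10; 8 → 8 → 9; 9 → 1 → 6; 10 → 6 → 3.
So φψ in one-line form is 1 7 8 2 4 5 10 9 6 3.

1 7 8 2 4 5 10 9 6 3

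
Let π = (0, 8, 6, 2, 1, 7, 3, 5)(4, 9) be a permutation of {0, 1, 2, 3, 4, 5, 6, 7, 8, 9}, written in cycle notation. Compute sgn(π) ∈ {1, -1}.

1

The cycle lengths are 8, 2.
A cycle is odd iff its length is even; π has 2 even-length cycles, so sgn(π) = (−1)^2 and π is even.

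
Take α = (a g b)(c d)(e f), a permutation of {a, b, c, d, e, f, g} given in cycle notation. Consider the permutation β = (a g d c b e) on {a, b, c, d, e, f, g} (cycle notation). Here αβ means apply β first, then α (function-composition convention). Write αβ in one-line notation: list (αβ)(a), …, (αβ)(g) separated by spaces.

b f a d g e c

For each element, apply β then α: a → g → b; b → e → f; c → b → a; d → c → d; e → a → g; f → f → e; g → d → c.
Collecting the images, αβ = [b f a d g e c].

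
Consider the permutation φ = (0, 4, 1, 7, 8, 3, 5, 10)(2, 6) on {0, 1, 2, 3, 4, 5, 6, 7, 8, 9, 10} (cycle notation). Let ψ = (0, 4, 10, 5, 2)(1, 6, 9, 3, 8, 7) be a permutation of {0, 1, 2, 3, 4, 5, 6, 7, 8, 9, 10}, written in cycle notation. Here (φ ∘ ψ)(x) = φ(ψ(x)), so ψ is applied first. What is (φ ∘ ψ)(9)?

ψ(9) = 3, then φ(3) = 5; composing gives (φ ∘ ψ)(9) = 5.

5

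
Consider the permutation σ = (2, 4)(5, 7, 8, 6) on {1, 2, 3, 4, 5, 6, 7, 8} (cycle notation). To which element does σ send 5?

7

5 appears in (5, 7, 8, 6); the next entry (wrapping around) is 7.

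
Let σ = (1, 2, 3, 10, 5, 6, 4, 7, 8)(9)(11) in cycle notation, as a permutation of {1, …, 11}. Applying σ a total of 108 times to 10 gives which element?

10 lies in the 9-cycle (1, 2, 3, 10, 5, 6, 4, 7, 8).
Since the cycle has length 9, σ^108 acts on it the same as σ^0 (108 mod 9 = 0).
So σ^108(10) = 10.

10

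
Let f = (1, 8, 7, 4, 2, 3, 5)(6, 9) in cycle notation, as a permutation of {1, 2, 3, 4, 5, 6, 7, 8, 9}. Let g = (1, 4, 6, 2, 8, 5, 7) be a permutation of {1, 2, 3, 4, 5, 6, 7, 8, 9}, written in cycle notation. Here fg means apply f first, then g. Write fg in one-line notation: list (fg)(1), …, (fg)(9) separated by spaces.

For each element, apply f then g: 1 → 8 → 5; 2 → 3 → 3; 3 → 5 → 7; 4 → 2 → 8; 5 → 1 → 4; 6 → 9 → 9; 7 → 4 → 6; 8 → 7 → 1; 9 → 6 → 2.
Collecting the images, fg = [5 3 7 8 4 9 6 1 2].

5 3 7 8 4 9 6 1 2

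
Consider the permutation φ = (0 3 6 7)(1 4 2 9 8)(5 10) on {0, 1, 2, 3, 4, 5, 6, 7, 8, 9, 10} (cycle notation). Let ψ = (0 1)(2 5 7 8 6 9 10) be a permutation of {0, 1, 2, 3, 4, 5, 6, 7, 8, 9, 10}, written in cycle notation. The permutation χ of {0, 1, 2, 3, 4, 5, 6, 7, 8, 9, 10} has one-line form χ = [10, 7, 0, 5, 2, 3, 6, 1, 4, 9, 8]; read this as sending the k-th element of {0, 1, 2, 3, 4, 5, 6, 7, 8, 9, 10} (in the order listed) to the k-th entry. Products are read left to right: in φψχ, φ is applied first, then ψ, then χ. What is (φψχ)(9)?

(φψχ)(9) = χ(ψ(φ(9))). φ(9) = 8, then ψ(8) = 6, then χ(6) = 6, so the result is 6.

6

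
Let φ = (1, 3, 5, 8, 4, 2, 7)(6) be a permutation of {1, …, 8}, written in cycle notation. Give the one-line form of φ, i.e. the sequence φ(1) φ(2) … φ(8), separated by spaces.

3 7 5 2 8 6 1 4

Image by image: 1→3, 2→7, 3→5, 4→2, 5→8, 6→6, 7→1, 8→4.
So the one-line form is 3 7 5 2 8 6 1 4.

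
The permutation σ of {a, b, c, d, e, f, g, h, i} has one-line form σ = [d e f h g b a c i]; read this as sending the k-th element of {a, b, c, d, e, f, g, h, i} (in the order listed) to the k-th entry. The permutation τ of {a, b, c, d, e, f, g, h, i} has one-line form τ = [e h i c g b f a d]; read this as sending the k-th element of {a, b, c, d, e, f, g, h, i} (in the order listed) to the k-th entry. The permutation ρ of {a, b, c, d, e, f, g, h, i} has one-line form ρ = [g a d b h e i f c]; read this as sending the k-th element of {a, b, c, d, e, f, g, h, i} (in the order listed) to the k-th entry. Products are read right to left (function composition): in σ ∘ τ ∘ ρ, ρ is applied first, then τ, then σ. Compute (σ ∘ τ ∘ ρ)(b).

Apply the permutations in order: ρ(b) = a, then τ(a) = e, then σ(e) = g. So (σ ∘ τ ∘ ρ)(b) = g.

g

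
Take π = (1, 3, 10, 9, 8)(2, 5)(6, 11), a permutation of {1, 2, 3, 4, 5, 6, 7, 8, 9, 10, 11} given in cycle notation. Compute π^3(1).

1 lies in the 5-cycle (1, 3, 10, 9, 8).
Advancing 3 steps from 1: 1 → 3 → 10 → 9.

9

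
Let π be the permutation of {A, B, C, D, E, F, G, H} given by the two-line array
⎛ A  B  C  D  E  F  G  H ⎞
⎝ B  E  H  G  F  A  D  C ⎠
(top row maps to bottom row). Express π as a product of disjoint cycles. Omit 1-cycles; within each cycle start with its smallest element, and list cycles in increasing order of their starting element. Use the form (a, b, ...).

(A, B, E, F)(C, H)(D, G)

Start at A and follow images: A → B → E → F → A, giving the cycle (A, B, E, F).
Repeating from the next unused element and collecting all non-trivial cycles gives (A, B, E, F)(C, H)(D, G).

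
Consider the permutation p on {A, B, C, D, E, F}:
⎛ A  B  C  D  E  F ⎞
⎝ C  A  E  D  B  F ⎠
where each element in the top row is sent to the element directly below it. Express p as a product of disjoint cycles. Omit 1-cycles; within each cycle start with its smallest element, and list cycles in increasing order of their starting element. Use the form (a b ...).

From A: A → C → E → B → A, closing the cycle (A C E B).
Repeating from the next unused element and collecting all non-trivial cycles gives (A C E B).

(A C E B)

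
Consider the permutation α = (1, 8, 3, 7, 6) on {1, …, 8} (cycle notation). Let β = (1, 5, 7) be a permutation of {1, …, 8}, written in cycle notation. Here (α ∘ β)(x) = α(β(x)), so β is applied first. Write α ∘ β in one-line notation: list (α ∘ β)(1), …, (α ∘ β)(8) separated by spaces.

(α ∘ β)(x) = α(β(x)). Computing each image: α(β(1)) = α(5) = 5, α(β(2)) = α(2) = 2, α(β(3)) = α(3) = 7, α(β(4)) = α(4) = 4, α(β(5)) = α(7) = 6, α(β(6)) = α(6) = 1, α(β(7)) = α(1) = 8, α(β(8)) = α(8) = 3.
Hence α ∘ β = [5 2 7 4 6 1 8 3].

5 2 7 4 6 1 8 3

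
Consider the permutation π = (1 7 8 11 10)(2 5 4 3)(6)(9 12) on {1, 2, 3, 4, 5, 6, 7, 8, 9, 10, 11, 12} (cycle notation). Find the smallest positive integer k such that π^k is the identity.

20

The disjoint cycles have lengths 5, 4, 2, 1.
Since disjoint cycles commute, ord(π) = lcm(5, 4, 2) = 20.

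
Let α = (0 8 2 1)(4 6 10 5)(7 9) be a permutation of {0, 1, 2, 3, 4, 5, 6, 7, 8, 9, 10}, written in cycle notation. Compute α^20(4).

4

4 lies in the 4-cycle (4 6 10 5).
Since the cycle has length 4, α^20 acts on it the same as α^0 (20 mod 4 = 0).
So α^20(4) = 4.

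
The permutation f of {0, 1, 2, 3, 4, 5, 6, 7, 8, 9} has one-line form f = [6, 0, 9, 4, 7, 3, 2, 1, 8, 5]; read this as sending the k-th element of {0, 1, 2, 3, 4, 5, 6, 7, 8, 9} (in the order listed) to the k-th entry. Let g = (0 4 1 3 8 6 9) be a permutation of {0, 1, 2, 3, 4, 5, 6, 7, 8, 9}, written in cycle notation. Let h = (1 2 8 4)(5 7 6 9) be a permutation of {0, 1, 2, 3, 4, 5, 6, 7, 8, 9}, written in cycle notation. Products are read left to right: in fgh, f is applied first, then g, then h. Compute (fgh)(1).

1

Apply the permutations in order: f(1) = 0, then g(0) = 4, then h(4) = 1. So (fgh)(1) = 1.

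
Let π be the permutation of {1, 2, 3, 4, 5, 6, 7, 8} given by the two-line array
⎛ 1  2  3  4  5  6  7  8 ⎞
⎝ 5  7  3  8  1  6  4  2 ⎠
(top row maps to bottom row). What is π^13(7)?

4

Tracing 7 → 4 → … returns to 7 after 4 steps, so 7 lies in a 4-cycle (2, 7, 4, 8).
Powers repeat with period 4 on this cycle, and 13 mod 4 = 1, so π^13(7) = π^1(7).
Advancing 1 step from 7: 7 → 4.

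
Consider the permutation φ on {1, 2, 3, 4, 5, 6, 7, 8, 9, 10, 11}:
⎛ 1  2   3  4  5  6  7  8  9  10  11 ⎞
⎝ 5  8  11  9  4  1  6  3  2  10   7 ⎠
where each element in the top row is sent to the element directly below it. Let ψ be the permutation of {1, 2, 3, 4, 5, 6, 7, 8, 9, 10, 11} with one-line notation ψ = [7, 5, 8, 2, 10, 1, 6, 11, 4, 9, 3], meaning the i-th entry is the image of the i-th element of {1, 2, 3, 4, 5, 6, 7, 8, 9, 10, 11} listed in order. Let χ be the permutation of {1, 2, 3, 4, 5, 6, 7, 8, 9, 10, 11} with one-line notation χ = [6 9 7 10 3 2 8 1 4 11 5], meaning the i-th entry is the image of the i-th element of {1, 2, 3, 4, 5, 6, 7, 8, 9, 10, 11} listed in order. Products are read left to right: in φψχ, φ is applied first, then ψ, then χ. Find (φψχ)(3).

Chase 3: φ(3) = 11; ψ(11) = 3; χ(3) = 7. Hence (φψχ)(3) = 7.

7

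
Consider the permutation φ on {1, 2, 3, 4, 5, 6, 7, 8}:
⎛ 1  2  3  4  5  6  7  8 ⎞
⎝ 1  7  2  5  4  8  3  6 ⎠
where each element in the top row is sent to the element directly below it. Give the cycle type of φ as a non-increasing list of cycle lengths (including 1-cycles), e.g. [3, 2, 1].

The disjoint cycles are (1)(2, 7, 3)(4, 5)(6, 8), with lengths 3, 2, 2, 1 in non-increasing order.

[3, 2, 2, 1]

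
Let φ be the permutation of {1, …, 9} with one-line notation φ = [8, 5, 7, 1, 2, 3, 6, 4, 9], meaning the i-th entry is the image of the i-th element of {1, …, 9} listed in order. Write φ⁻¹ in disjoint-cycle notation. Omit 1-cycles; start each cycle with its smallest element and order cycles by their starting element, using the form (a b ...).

The cycle decomposition of φ is (1 8 4)(2 5)(3 7 6).
Reversing each cycle (and rotating so the smallest element leads) gives φ⁻¹ = (1 4 8)(2 5)(3 6 7).

(1 4 8)(2 5)(3 6 7)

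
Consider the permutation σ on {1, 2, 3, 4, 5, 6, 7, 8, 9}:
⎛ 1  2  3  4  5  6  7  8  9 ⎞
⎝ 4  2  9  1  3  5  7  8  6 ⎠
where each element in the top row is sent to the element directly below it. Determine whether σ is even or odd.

In disjoint-cycle form the cycle lengths are 4, 2, 1, 1, 1.
A cycle is odd iff its length is even; σ has 2 even-length cycles, so sgn(σ) = (−1)^2 and σ is even.

even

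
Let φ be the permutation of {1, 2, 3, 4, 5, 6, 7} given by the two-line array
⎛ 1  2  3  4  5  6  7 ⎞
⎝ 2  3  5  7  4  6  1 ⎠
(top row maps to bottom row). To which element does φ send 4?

The entry below 4 in the array is 7, so φ(4) = 7.

7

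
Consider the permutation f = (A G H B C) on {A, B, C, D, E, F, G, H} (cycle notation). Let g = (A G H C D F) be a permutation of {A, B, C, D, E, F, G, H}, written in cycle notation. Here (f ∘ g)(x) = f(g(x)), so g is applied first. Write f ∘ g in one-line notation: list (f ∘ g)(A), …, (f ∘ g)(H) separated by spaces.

Chase each element through g then f: A → G → H; B → B → C; C → D → D; D → F → F; E → E → E; F → A → G; G → H → B; H → C → A.
So f ∘ g in one-line form is H C D F E G B A.

H C D F E G B A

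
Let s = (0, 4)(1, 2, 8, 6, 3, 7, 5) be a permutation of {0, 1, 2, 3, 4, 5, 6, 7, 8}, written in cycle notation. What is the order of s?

The disjoint cycles have lengths 7, 2.
Since disjoint cycles commute, ord(s) = lcm(7, 2) = 14.

14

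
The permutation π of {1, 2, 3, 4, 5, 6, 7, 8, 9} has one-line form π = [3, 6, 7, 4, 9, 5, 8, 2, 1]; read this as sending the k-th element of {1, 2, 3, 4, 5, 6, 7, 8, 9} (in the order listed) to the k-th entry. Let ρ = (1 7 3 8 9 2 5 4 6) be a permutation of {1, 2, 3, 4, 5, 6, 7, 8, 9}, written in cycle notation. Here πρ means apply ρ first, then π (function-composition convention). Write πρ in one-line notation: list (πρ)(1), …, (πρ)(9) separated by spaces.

For each element, apply ρ then π: 1 → 7 → 8; 2 → 5 → 9; 3 → 8 → 2; 4 → 6 → 5; 5 → 4 → 4; 6 → 1 → 3; 7 → 3 → 7; 8 → 9 → 1; 9 → 2 → 6.
So πρ in one-line form is 8 9 2 5 4 3 7 1 6.

8 9 2 5 4 3 7 1 6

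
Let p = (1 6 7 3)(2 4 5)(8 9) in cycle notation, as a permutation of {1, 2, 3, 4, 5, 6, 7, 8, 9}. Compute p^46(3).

3 lies in the 4-cycle (1 6 7 3).
On a 4-cycle, p^4 is the identity, so p^46 = p^2 there (46 ≡ 2 mod 4).
Stepping 2 places around the cycle: 3 → 1 → 6.

6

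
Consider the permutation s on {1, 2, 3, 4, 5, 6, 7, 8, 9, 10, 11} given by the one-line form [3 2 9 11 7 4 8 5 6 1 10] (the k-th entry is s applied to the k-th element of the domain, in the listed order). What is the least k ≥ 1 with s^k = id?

The disjoint-cycle form of s has cycle lengths 7, 3, 1.
The order of s is the least common multiple of its cycle lengths: lcm(7, 3) = 21.

21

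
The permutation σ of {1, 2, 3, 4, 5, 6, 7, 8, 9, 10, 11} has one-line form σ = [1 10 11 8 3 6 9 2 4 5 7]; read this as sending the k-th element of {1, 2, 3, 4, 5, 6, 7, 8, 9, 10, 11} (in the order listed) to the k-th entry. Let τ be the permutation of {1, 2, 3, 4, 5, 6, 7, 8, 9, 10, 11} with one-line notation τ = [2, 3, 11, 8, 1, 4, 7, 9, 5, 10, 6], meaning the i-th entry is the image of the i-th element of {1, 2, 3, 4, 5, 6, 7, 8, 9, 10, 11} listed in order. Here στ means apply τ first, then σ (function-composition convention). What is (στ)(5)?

1

(στ)(5) = σ(τ(5)). τ(5) = 1, then σ(1) = 1. So (στ)(5) = 1.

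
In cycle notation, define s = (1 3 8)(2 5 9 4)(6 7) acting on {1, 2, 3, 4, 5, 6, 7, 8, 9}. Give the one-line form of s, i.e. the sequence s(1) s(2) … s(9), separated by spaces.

3 5 8 2 9 7 6 1 4

Each element maps to the next entry in its cycle (wrapping to the front): 1↦3, 2↦5, 3↦8, 4↦2, 5↦9, 6↦7, 7↦6, 8↦1, 9↦4.
Listing these in domain order gives 3 5 8 2 9 7 6 1 4.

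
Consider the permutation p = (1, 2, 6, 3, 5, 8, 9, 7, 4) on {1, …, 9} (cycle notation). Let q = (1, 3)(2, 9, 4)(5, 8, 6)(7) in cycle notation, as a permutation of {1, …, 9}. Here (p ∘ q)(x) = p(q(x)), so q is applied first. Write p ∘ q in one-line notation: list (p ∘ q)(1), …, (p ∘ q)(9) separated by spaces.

5 7 2 6 9 8 4 3 1

Chase each element through q then p: 1 → 3 → 5; 2 → 9 → 7; 3 → 1 → 2; 4 → 2 → 6; 5 → 8 → 9; 6 → 5 → 8; 7 → 7 → 4; 8 → 6 → 3; 9 → 4 → 1.
So p ∘ q in one-line form is 5 7 2 6 9 8 4 3 1.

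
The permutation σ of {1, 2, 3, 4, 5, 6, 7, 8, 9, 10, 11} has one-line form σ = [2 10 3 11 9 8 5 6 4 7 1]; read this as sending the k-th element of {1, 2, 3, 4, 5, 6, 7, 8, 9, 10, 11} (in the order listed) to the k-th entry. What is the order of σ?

Writing σ as disjoint cycles, the cycle lengths are 8, 2, 1.
Since disjoint cycles commute, ord(σ) = lcm(8, 2) = 8.

8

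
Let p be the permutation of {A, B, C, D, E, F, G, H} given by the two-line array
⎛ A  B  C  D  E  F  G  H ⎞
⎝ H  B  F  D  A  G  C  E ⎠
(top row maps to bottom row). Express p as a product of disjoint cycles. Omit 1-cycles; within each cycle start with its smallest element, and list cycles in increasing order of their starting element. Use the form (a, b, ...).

(A, H, E)(C, F, G)

Start at A and follow images: A → H → E → A, giving the cycle (A, H, E).
Repeating from the next unused element and collecting all non-trivial cycles gives (A, H, E)(C, F, G).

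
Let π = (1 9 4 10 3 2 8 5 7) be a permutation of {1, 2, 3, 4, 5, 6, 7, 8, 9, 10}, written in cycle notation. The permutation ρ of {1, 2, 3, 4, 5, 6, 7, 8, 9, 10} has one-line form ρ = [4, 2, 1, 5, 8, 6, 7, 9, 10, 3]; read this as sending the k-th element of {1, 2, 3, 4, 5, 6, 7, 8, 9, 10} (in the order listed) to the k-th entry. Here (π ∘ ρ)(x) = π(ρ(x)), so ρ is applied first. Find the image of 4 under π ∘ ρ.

(π ∘ ρ)(4) = π(ρ(4)). ρ(4) = 5, then π(5) = 7. So (π ∘ ρ)(4) = 7.

7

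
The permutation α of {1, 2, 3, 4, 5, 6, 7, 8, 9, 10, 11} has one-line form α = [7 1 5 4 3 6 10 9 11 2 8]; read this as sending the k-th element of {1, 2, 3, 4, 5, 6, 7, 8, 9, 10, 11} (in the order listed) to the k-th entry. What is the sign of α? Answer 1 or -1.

1

In disjoint-cycle form the cycle lengths are 4, 3, 2, 1, 1.
A cycle of length ℓ contributes ℓ−1 transpositions, so α is a product of 3 + 2 + 1 = 6 transpositions — even.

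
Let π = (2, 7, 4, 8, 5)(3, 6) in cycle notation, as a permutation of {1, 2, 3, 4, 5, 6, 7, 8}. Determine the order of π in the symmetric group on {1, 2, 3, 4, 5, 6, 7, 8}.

The disjoint cycles have lengths 5, 2, 1.
Since disjoint cycles commute, ord(π) = lcm(5, 2) = 10.

10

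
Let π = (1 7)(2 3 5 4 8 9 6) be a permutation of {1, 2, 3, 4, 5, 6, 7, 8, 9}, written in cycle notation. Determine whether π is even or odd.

odd

The cycle lengths are 7, 2.
A cycle is odd iff its length is even; π has 1 even-length cycle, so sgn(π) = (−1)^1 and π is odd.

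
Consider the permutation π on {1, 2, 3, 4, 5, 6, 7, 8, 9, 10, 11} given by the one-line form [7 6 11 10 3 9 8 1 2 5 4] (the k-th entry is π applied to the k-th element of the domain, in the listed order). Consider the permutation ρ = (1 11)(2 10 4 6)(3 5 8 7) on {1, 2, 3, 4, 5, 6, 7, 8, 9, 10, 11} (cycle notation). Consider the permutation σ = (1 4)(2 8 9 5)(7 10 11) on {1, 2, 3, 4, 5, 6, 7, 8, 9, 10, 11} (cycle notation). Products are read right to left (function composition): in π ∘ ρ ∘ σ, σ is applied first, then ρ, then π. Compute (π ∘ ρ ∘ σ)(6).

(π ∘ ρ ∘ σ)(6) = π(ρ(σ(6))). σ(6) = 6, then ρ(6) = 2, then π(2) = 6, so the result is 6.

6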